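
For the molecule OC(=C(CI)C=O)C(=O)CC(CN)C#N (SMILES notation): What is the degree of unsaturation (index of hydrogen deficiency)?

Molecular formula: C9H11IN2O3.
DoU = (2C + 2 + N − H − X) / 2, where X is the halogen count and O/S are ignored.
    = (2·9 + 2 + 2 − 11 − 1) / 2 = 10 / 2 = 5.

5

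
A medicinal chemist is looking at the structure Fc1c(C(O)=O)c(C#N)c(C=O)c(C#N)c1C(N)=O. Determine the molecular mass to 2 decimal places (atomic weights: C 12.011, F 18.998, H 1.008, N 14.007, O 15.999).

261.17 g/mol

First, the molecular formula is C11H4FN3O4 (counting implicit H from valence).
  C: 11 × 12.011 = 132.121
  F: 1 × 18.998 = 18.998
  H: 4 × 1.008 = 4.032
  N: 3 × 14.007 = 42.021
  O: 4 × 15.999 = 63.996
Sum: 11×12.011 + 1×18.998 + 4×1.008 + 3×14.007 + 4×15.999 = 261.168 → 261.17 g/mol.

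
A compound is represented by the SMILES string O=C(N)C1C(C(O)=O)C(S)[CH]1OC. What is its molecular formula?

Walk through each heavy atom and fill implicit hydrogens from standard valence (C 4, N 3, O 2, S 2, halogen 1):
  atom 1: O, bond orders sum to 2 (valence 2) → 0 H
  atom 2: C, bond orders sum to 4 (valence 4) → 0 H
  atom 3: N, bond orders sum to 1 (valence 3) → 2 H
  atom 4: C, bond orders sum to 3 (valence 4) → 1 H
  atom 5: C, bond orders sum to 3 (valence 4) → 1 H
  atom 6: C, bond orders sum to 4 (valence 4) → 0 H
  atom 7: O, bond orders sum to 1 (valence 2) → 1 H
  atom 8: O, bond orders sum to 2 (valence 2) → 0 H
  atom 9: C, bond orders sum to 3 (valence 4) → 1 H
  atom 10: S, bond orders sum to 1 (valence 2) → 1 H
  atom 11: C with explicit H count 1
  atom 12: O, bond orders sum to 2 (valence 2) → 0 H
  atom 13: C, bond orders sum to 1 (valence 4) → 3 H
Totals → C:7, H:11, N:1, O:4, S:1.

C7H11NO4S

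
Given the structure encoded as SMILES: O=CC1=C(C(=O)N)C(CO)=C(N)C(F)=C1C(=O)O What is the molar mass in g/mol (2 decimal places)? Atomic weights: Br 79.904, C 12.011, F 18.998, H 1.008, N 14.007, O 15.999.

256.19 g/mol

First, the molecular formula is C10H9FN2O5 (counting implicit H from valence).
  C: 10 × 12.011 = 120.110
  F: 1 × 18.998 = 18.998
  H: 9 × 1.008 = 9.072
  N: 2 × 14.007 = 28.014
  O: 5 × 15.999 = 79.995
Sum: 10×12.011 + 1×18.998 + 9×1.008 + 2×14.007 + 5×15.999 = 256.189 → 256.19 g/mol.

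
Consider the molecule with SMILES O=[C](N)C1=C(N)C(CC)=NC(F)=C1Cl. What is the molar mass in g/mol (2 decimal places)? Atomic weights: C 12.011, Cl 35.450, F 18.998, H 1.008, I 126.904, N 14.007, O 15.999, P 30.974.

217.63 g/mol

First, the molecular formula is C8H9ClFN3O (counting implicit H from valence).
  C: 8 × 12.011 = 96.088
  Cl: 1 × 35.450 = 35.450
  F: 1 × 18.998 = 18.998
  H: 9 × 1.008 = 9.072
  N: 3 × 14.007 = 42.021
  O: 1 × 15.999 = 15.999
Sum: 8×12.011 + 1×35.450 + 1×18.998 + 9×1.008 + 3×14.007 + 1×15.999 = 217.628 → 217.63 g/mol.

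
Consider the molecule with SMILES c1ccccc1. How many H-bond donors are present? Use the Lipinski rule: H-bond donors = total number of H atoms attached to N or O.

0

Donors: find every N or O and count the H atoms it carries.
  (no N or O atoms present)
Lipinski HBD = 0.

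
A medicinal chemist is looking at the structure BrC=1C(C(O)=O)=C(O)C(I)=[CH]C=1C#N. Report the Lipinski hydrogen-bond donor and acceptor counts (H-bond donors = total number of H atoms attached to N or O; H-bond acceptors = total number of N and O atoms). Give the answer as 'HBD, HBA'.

Donors: find every N or O and count the H atoms it carries.
  atom 5 (O): bond orders sum to 1 → 1 H
  atom 6 (O): bond orders sum to 2 → 0 H
  atom 8 (O): bond orders sum to 1 → 1 H
  atom 14 (N): bond orders sum to 3 → 0 H
Lipinski HBD = 2.
Acceptors: N atoms = 1, O atoms = 3 → HBA = 4.

2, 4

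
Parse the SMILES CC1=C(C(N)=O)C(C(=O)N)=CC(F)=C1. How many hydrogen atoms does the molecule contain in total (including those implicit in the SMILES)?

9

Walk through each heavy atom and fill implicit hydrogens from standard valence (C 4, N 3, O 2, S 2, halogen 1):
  atom 1: C, bond orders sum to 1 (valence 4) → 3 H
  atom 2: C, bond orders sum to 4 (valence 4) → 0 H
  atom 3: C, bond orders sum to 4 (valence 4) → 0 H
  atom 4: C, bond orders sum to 4 (valence 4) → 0 H
  atom 5: N, bond orders sum to 1 (valence 3) → 2 H
  atom 6: O, bond orders sum to 2 (valence 2) → 0 H
  atom 7: C, bond orders sum to 4 (valence 4) → 0 H
  atom 8: C, bond orders sum to 4 (valence 4) → 0 H
  atom 9: O, bond orders sum to 2 (valence 2) → 0 H
  atom 10: N, bond orders sum to 1 (valence 3) → 2 H
  atom 11: C, bond orders sum to 3 (valence 4) → 1 H
  atom 12: C, bond orders sum to 4 (valence 4) → 0 H
  atom 13: F (halogen, monovalent) → 0 H
  atom 14: C, bond orders sum to 3 (valence 4) → 1 H
Total hydrogens: 9.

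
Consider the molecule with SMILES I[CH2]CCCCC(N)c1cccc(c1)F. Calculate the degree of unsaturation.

4

Molecular formula: C12H17FIN.
DoU = (2C + 2 + N − H − X) / 2, where X is the halogen count and O/S are ignored.
    = (2·12 + 2 + 1 − 17 − 2) / 2 = 8 / 2 = 4.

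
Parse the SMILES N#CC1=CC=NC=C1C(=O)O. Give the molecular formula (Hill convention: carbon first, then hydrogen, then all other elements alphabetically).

C7H4N2O2

Walk through each heavy atom and fill implicit hydrogens from standard valence (C 4, N 3, O 2, S 2, halogen 1):
  atom 1: N, bond orders sum to 3 (valence 3) → 0 H
  atom 2: C, bond orders sum to 4 (valence 4) → 0 H
  atom 3: C, bond orders sum to 4 (valence 4) → 0 H
  atom 4: C, bond orders sum to 3 (valence 4) → 1 H
  atom 5: C, bond orders sum to 3 (valence 4) → 1 H
  atom 6: N, bond orders sum to 3 (valence 3) → 0 H
  atom 7: C, bond orders sum to 3 (valence 4) → 1 H
  atom 8: C, bond orders sum to 4 (valence 4) → 0 H
  atom 9: C, bond orders sum to 4 (valence 4) → 0 H
  atom 10: O, bond orders sum to 2 (valence 2) → 0 H
  atom 11: O, bond orders sum to 1 (valence 2) → 1 H
Totals → C:7, H:4, N:2, O:2.
In Hill order: C7H4N2O2.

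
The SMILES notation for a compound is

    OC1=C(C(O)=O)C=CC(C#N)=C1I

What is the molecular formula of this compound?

C8H4INO3

Walk through each heavy atom and fill implicit hydrogens from standard valence (C 4, N 3, O 2, S 2, halogen 1):
  atom 1: O, bond orders sum to 1 (valence 2) → 1 H
  atom 2: C, bond orders sum to 4 (valence 4) → 0 H
  atom 3: C, bond orders sum to 4 (valence 4) → 0 H
  atom 4: C, bond orders sum to 4 (valence 4) → 0 H
  atom 5: O, bond orders sum to 1 (valence 2) → 1 H
  atom 6: O, bond orders sum to 2 (valence 2) → 0 H
  atom 7: C, bond orders sum to 3 (valence 4) → 1 H
  atom 8: C, bond orders sum to 3 (valence 4) → 1 H
  atom 9: C, bond orders sum to 4 (valence 4) → 0 H
  atom 10: C, bond orders sum to 4 (valence 4) → 0 H
  atom 11: N, bond orders sum to 3 (valence 3) → 0 H
  atom 12: C, bond orders sum to 4 (valence 4) → 0 H
  atom 13: I (halogen, monovalent) → 0 H
Totals → C:8, H:4, I:1, N:1, O:3.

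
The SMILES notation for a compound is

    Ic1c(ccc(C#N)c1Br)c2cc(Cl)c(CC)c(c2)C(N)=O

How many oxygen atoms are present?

1

Scan the SMILES for O atoms (remember two-letter symbols like Cl and Br are single atoms).
Oxygen count: 1.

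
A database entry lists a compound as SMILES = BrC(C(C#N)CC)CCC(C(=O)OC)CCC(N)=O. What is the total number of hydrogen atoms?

21

Walk through each heavy atom and fill implicit hydrogens from standard valence (C 4, N 3, O 2, S 2, halogen 1):
  atom 1: Br (halogen, monovalent) → 0 H
  atom 2: C, bond orders sum to 3 (valence 4) → 1 H
  atom 3: C, bond orders sum to 3 (valence 4) → 1 H
  atom 4: C, bond orders sum to 4 (valence 4) → 0 H
  atom 5: N, bond orders sum to 3 (valence 3) → 0 H
  atom 6: C, bond orders sum to 2 (valence 4) → 2 H
  atom 7: C, bond orders sum to 1 (valence 4) → 3 H
  atom 8: C, bond orders sum to 2 (valence 4) → 2 H
  atom 9: C, bond orders sum to 2 (valence 4) → 2 H
  atom 10: C, bond orders sum to 3 (valence 4) → 1 H
  atom 11: C, bond orders sum to 4 (valence 4) → 0 H
  atom 12: O, bond orders sum to 2 (valence 2) → 0 H
  atom 13: O, bond orders sum to 2 (valence 2) → 0 H
  atom 14: C, bond orders sum to 1 (valence 4) → 3 H
  atom 15: C, bond orders sum to 2 (valence 4) → 2 H
  atom 16: C, bond orders sum to 2 (valence 4) → 2 H
  atom 17: C, bond orders sum to 4 (valence 4) → 0 H
  atom 18: N, bond orders sum to 1 (valence 3) → 2 H
  atom 19: O, bond orders sum to 2 (valence 2) → 0 H
Total hydrogens: 21.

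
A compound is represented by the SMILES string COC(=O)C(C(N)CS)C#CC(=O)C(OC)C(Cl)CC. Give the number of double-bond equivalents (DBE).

Degree of unsaturation = (number of rings) + (number of π bonds).
Ring closures in the SMILES: 0.
π bonds: 2 double bonds (each 1 DoU), 1 triple bond (each 2 DoU) → 4 DoU from unsaturation.
Total DoU = 0 + 4 = 4.

4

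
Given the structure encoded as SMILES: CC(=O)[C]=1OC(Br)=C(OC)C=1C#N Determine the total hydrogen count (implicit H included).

Walk through each heavy atom and fill implicit hydrogens from standard valence (C 4, N 3, O 2, S 2, halogen 1):
  atom 1: C, bond orders sum to 1 (valence 4) → 3 H
  atom 2: C, bond orders sum to 4 (valence 4) → 0 H
  atom 3: O, bond orders sum to 2 (valence 2) → 0 H
  atom 4: C with explicit H count 0
  atom 5: O, bond orders sum to 2 (valence 2) → 0 H
  atom 6: C, bond orders sum to 4 (valence 4) → 0 H
  atom 7: Br (halogen, monovalent) → 0 H
  atom 8: C, bond orders sum to 4 (valence 4) → 0 H
  atom 9: O, bond orders sum to 2 (valence 2) → 0 H
  atom 10: C, bond orders sum to 1 (valence 4) → 3 H
  atom 11: C, bond orders sum to 4 (valence 4) → 0 H
  atom 12: C, bond orders sum to 4 (valence 4) → 0 H
  atom 13: N, bond orders sum to 3 (valence 3) → 0 H
Total hydrogens: 6.

6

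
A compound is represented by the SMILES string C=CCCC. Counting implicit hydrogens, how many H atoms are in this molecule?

Walk through each heavy atom and fill implicit hydrogens from standard valence (C 4, N 3, O 2, S 2, halogen 1):
  atom 1: C, bond orders sum to 2 (valence 4) → 2 H
  atom 2: C, bond orders sum to 3 (valence 4) → 1 H
  atom 3: C, bond orders sum to 2 (valence 4) → 2 H
  atom 4: C, bond orders sum to 2 (valence 4) → 2 H
  atom 5: C, bond orders sum to 1 (valence 4) → 3 H
Total hydrogens: 10.

10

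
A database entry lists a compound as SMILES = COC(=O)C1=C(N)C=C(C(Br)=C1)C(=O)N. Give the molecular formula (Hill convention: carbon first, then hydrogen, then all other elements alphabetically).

C9H9BrN2O3

Walk through each heavy atom and fill implicit hydrogens from standard valence (C 4, N 3, O 2, S 2, halogen 1):
  atom 1: C, bond orders sum to 1 (valence 4) → 3 H
  atom 2: O, bond orders sum to 2 (valence 2) → 0 H
  atom 3: C, bond orders sum to 4 (valence 4) → 0 H
  atom 4: O, bond orders sum to 2 (valence 2) → 0 H
  atom 5: C, bond orders sum to 4 (valence 4) → 0 H
  atom 6: C, bond orders sum to 4 (valence 4) → 0 H
  atom 7: N, bond orders sum to 1 (valence 3) → 2 H
  atom 8: C, bond orders sum to 3 (valence 4) → 1 H
  atom 9: C, bond orders sum to 4 (valence 4) → 0 H
  atom 10: C, bond orders sum to 4 (valence 4) → 0 H
  atom 11: Br (halogen, monovalent) → 0 H
  atom 12: C, bond orders sum to 3 (valence 4) → 1 H
  atom 13: C, bond orders sum to 4 (valence 4) → 0 H
  atom 14: O, bond orders sum to 2 (valence 2) → 0 H
  atom 15: N, bond orders sum to 1 (valence 3) → 2 H
Totals → C:9, H:9, Br:1, N:2, O:3.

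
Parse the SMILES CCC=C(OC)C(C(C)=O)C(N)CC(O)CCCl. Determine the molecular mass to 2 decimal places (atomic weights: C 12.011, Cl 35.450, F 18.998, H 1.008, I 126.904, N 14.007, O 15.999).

277.79 g/mol

First, the molecular formula is C13H24ClNO3 (counting implicit H from valence).
  C: 13 × 12.011 = 156.143
  Cl: 1 × 35.450 = 35.450
  H: 24 × 1.008 = 24.192
  N: 1 × 14.007 = 14.007
  O: 3 × 15.999 = 47.997
Sum: 13×12.011 + 1×35.450 + 24×1.008 + 1×14.007 + 3×15.999 = 277.789 → 277.79 g/mol.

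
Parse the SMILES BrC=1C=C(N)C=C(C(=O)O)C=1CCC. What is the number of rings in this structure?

1

In SMILES, each pair of matching ring-closure digits denotes one ring-closing bond; the number of such bonds equals the number of independent rings.
Ring-closure bonds here: 1.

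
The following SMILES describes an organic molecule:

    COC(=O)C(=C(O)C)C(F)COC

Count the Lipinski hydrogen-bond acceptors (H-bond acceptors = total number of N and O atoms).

4

N atoms: 0; O atoms: 4.
Lipinski HBA = 0 + 4 = 4.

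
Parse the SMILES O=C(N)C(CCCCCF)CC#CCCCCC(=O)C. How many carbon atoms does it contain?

16

Count every carbon token in the SMILES (each C, including those in ring-closure positions and inside branches).
Carbon count: 16.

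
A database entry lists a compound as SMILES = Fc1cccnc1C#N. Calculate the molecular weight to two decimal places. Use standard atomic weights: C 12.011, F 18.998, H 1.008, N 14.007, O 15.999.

First, the molecular formula is C6H3FN2 (counting implicit H from valence).
  C: 6 × 12.011 = 72.066
  F: 1 × 18.998 = 18.998
  H: 3 × 1.008 = 3.024
  N: 2 × 14.007 = 28.014
Sum: 6×12.011 + 1×18.998 + 3×1.008 + 2×14.007 = 122.102 → 122.10 g/mol.

122.10 g/mol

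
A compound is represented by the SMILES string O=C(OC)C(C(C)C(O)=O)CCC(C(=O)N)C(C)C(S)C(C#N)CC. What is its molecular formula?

C17H28N2O5S

Walk through each heavy atom and fill implicit hydrogens from standard valence (C 4, N 3, O 2, S 2, halogen 1):
  atom 1: O, bond orders sum to 2 (valence 2) → 0 H
  atom 2: C, bond orders sum to 4 (valence 4) → 0 H
  atom 3: O, bond orders sum to 2 (valence 2) → 0 H
  atom 4: C, bond orders sum to 1 (valence 4) → 3 H
  atom 5: C, bond orders sum to 3 (valence 4) → 1 H
  atom 6: C, bond orders sum to 3 (valence 4) → 1 H
  atom 7: C, bond orders sum to 1 (valence 4) → 3 H
  atom 8: C, bond orders sum to 4 (valence 4) → 0 H
  atom 9: O, bond orders sum to 1 (valence 2) → 1 H
  atom 10: O, bond orders sum to 2 (valence 2) → 0 H
  atom 11: C, bond orders sum to 2 (valence 4) → 2 H
  atom 12: C, bond orders sum to 2 (valence 4) → 2 H
  atom 13: C, bond orders sum to 3 (valence 4) → 1 H
  atom 14: C, bond orders sum to 4 (valence 4) → 0 H
  atom 15: O, bond orders sum to 2 (valence 2) → 0 H
  atom 16: N, bond orders sum to 1 (valence 3) → 2 H
  atom 17: C, bond orders sum to 3 (valence 4) → 1 H
  atom 18: C, bond orders sum to 1 (valence 4) → 3 H
  atom 19: C, bond orders sum to 3 (valence 4) → 1 H
  atom 20: S, bond orders sum to 1 (valence 2) → 1 H
  atom 21: C, bond orders sum to 3 (valence 4) → 1 H
  atom 22: C, bond orders sum to 4 (valence 4) → 0 H
  atom 23: N, bond orders sum to 3 (valence 3) → 0 H
  atom 24: C, bond orders sum to 2 (valence 4) → 2 H
  atom 25: C, bond orders sum to 1 (valence 4) → 3 H
Totals → C:17, H:28, N:2, O:5, S:1.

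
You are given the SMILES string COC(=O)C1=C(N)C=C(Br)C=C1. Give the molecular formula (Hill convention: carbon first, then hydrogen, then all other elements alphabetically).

Walk through each heavy atom and fill implicit hydrogens from standard valence (C 4, N 3, O 2, S 2, halogen 1):
  atom 1: C, bond orders sum to 1 (valence 4) → 3 H
  atom 2: O, bond orders sum to 2 (valence 2) → 0 H
  atom 3: C, bond orders sum to 4 (valence 4) → 0 H
  atom 4: O, bond orders sum to 2 (valence 2) → 0 H
  atom 5: C, bond orders sum to 4 (valence 4) → 0 H
  atom 6: C, bond orders sum to 4 (valence 4) → 0 H
  atom 7: N, bond orders sum to 1 (valence 3) → 2 H
  atom 8: C, bond orders sum to 3 (valence 4) → 1 H
  atom 9: C, bond orders sum to 4 (valence 4) → 0 H
  atom 10: Br (halogen, monovalent) → 0 H
  atom 11: C, bond orders sum to 3 (valence 4) → 1 H
  atom 12: C, bond orders sum to 3 (valence 4) → 1 H
Totals → C:8, H:8, Br:1, N:1, O:2.

C8H8BrNO2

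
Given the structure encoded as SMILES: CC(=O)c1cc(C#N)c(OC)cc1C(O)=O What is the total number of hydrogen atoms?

9

Walk through each heavy atom and fill implicit hydrogens from standard valence (C 4, N 3, O 2, S 2, halogen 1); for lowercase aromatic atoms, an aromatic c carries 1 H when it has two neighbours and 0 H with three, and aromatic n carries 0 H:
  atom 1: C, bond orders sum to 1 (valence 4) → 3 H
  atom 2: C, bond orders sum to 4 (valence 4) → 0 H
  atom 3: O, bond orders sum to 2 (valence 2) → 0 H
  atom 4: aromatic c, 3 neighbours → 0 H
  atom 5: aromatic c, 2 neighbours → 1 H
  atom 6: aromatic c, 3 neighbours → 0 H
  atom 7: C, bond orders sum to 4 (valence 4) → 0 H
  atom 8: N, bond orders sum to 3 (valence 3) → 0 H
  atom 9: aromatic c, 3 neighbours → 0 H
  atom 10: O, bond orders sum to 2 (valence 2) → 0 H
  atom 11: C, bond orders sum to 1 (valence 4) → 3 H
  atom 12: aromatic c, 2 neighbours → 1 H
  atom 13: aromatic c, 3 neighbours → 0 H
  atom 14: C, bond orders sum to 4 (valence 4) → 0 H
  atom 15: O, bond orders sum to 1 (valence 2) → 1 H
  atom 16: O, bond orders sum to 2 (valence 2) → 0 H
Total hydrogens: 9.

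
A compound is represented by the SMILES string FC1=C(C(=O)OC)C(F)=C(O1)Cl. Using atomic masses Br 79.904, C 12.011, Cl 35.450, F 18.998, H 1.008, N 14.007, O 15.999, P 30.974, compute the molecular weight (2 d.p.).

196.53 g/mol

First, the molecular formula is C6H3ClF2O3 (counting implicit H from valence).
  C: 6 × 12.011 = 72.066
  Cl: 1 × 35.450 = 35.450
  F: 2 × 18.998 = 37.996
  H: 3 × 1.008 = 3.024
  O: 3 × 15.999 = 47.997
Sum: 6×12.011 + 1×35.450 + 2×18.998 + 3×1.008 + 3×15.999 = 196.533 → 196.53 g/mol.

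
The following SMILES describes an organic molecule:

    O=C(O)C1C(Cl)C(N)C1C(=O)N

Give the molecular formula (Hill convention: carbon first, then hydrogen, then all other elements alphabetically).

C6H9ClN2O3

Walk through each heavy atom and fill implicit hydrogens from standard valence (C 4, N 3, O 2, S 2, halogen 1):
  atom 1: O, bond orders sum to 2 (valence 2) → 0 H
  atom 2: C, bond orders sum to 4 (valence 4) → 0 H
  atom 3: O, bond orders sum to 1 (valence 2) → 1 H
  atom 4: C, bond orders sum to 3 (valence 4) → 1 H
  atom 5: C, bond orders sum to 3 (valence 4) → 1 H
  atom 6: Cl (halogen, monovalent) → 0 H
  atom 7: C, bond orders sum to 3 (valence 4) → 1 H
  atom 8: N, bond orders sum to 1 (valence 3) → 2 H
  atom 9: C, bond orders sum to 3 (valence 4) → 1 H
  atom 10: C, bond orders sum to 4 (valence 4) → 0 H
  atom 11: O, bond orders sum to 2 (valence 2) → 0 H
  atom 12: N, bond orders sum to 1 (valence 3) → 2 H
Totals → C:6, H:9, Cl:1, N:2, O:3.
In Hill order: C6H9ClN2O3.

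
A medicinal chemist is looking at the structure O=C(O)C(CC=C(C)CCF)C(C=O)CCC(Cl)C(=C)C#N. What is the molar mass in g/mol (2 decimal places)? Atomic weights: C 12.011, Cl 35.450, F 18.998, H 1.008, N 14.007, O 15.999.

329.80 g/mol

First, the molecular formula is C16H21ClFNO3 (counting implicit H from valence).
  C: 16 × 12.011 = 192.176
  Cl: 1 × 35.450 = 35.450
  F: 1 × 18.998 = 18.998
  H: 21 × 1.008 = 21.168
  N: 1 × 14.007 = 14.007
  O: 3 × 15.999 = 47.997
Sum: 16×12.011 + 1×35.450 + 1×18.998 + 21×1.008 + 1×14.007 + 3×15.999 = 329.796 → 329.80 g/mol.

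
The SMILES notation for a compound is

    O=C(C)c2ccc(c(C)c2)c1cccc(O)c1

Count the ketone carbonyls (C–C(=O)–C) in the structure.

The ketone motif appears at heavy-atom position 2 in the SMILES.
Other groups present: 1 hydroxyl.
Ketone count: 1.

1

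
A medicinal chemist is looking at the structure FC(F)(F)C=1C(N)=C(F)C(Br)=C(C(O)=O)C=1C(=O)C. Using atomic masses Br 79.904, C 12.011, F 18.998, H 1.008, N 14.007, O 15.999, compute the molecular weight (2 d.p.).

First, the molecular formula is C10H6BrF4NO3 (counting implicit H from valence).
  Br: 1 × 79.904 = 79.904
  C: 10 × 12.011 = 120.110
  F: 4 × 18.998 = 75.992
  H: 6 × 1.008 = 6.048
  N: 1 × 14.007 = 14.007
  O: 3 × 15.999 = 47.997
Sum: 1×79.904 + 10×12.011 + 4×18.998 + 6×1.008 + 1×14.007 + 3×15.999 = 344.058 → 344.06 g/mol.

344.06 g/mol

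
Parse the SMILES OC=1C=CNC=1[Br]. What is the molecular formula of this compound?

Walk through each heavy atom and fill implicit hydrogens from standard valence (C 4, N 3, O 2, S 2, halogen 1):
  atom 1: O, bond orders sum to 1 (valence 2) → 1 H
  atom 2: C, bond orders sum to 4 (valence 4) → 0 H
  atom 3: C, bond orders sum to 3 (valence 4) → 1 H
  atom 4: C, bond orders sum to 3 (valence 4) → 1 H
  atom 5: N, bond orders sum to 2 (valence 3) → 1 H
  atom 6: C, bond orders sum to 4 (valence 4) → 0 H
  atom 7: Br with explicit H count 0
Totals → C:4, H:4, Br:1, N:1, O:1.
In Hill order: C4H4BrNO.

C4H4BrNO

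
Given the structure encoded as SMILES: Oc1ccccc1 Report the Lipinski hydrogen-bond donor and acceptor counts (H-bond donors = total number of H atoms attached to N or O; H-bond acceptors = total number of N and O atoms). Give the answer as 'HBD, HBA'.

Donors: find every N or O and count the H atoms it carries.
  atom 1 (O): bond orders sum to 1 → 1 H
Lipinski HBD = 1.
Acceptors: N atoms = 0, O atoms = 1 → HBA = 1.

1, 1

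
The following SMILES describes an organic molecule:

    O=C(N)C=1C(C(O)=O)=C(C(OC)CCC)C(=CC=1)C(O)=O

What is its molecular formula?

Walk through each heavy atom and fill implicit hydrogens from standard valence (C 4, N 3, O 2, S 2, halogen 1):
  atom 1: O, bond orders sum to 2 (valence 2) → 0 H
  atom 2: C, bond orders sum to 4 (valence 4) → 0 H
  atom 3: N, bond orders sum to 1 (valence 3) → 2 H
  atom 4: C, bond orders sum to 4 (valence 4) → 0 H
  atom 5: C, bond orders sum to 4 (valence 4) → 0 H
  atom 6: C, bond orders sum to 4 (valence 4) → 0 H
  atom 7: O, bond orders sum to 1 (valence 2) → 1 H
  atom 8: O, bond orders sum to 2 (valence 2) → 0 H
  atom 9: C, bond orders sum to 4 (valence 4) → 0 H
  atom 10: C, bond orders sum to 3 (valence 4) → 1 H
  atom 11: O, bond orders sum to 2 (valence 2) → 0 H
  atom 12: C, bond orders sum to 1 (valence 4) → 3 H
  atom 13: C, bond orders sum to 2 (valence 4) → 2 H
  atom 14: C, bond orders sum to 2 (valence 4) → 2 H
  atom 15: C, bond orders sum to 1 (valence 4) → 3 H
  atom 16: C, bond orders sum to 4 (valence 4) → 0 H
  atom 17: C, bond orders sum to 3 (valence 4) → 1 H
  atom 18: C, bond orders sum to 3 (valence 4) → 1 H
  atom 19: C, bond orders sum to 4 (valence 4) → 0 H
  atom 20: O, bond orders sum to 1 (valence 2) → 1 H
  atom 21: O, bond orders sum to 2 (valence 2) → 0 H
Totals → C:14, H:17, N:1, O:6.
In Hill order: C14H17NO6.

C14H17NO6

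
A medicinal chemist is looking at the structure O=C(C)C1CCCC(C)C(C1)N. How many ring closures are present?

In SMILES, each pair of matching ring-closure digits denotes one ring-closing bond; the number of such bonds equals the number of independent rings.
Ring-closure bonds here: 1.

1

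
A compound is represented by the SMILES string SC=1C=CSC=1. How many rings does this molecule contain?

In SMILES, each pair of matching ring-closure digits denotes one ring-closing bond; the number of such bonds equals the number of independent rings.
Ring-closure bonds here: 1.

1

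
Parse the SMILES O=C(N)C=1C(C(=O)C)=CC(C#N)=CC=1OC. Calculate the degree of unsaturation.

8

Molecular formula: C11H10N2O3.
DoU = (2C + 2 + N − H − X) / 2, where X is the halogen count and O/S are ignored.
    = (2·11 + 2 + 2 − 10 − 0) / 2 = 16 / 2 = 8.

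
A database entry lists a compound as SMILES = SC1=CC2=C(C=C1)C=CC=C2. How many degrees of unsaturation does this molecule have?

7

Degree of unsaturation = (number of rings) + (number of π bonds).
Ring closures in the SMILES: 2.
π bonds: 5 double bonds (each 1 DoU) → 5 DoU from unsaturation.
Total DoU = 2 + 5 = 7.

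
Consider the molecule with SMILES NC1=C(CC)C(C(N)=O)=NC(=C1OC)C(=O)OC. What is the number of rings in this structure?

1

In SMILES, each pair of matching ring-closure digits denotes one ring-closing bond; the number of such bonds equals the number of independent rings.
Ring-closure bonds here: 1.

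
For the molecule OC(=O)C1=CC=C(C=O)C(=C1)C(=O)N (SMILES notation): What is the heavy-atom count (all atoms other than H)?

Every atom symbol written in the SMILES (organic subset) is one heavy atom; implicit H are not written.
Heavy atoms by element → C:9, N:1, O:4.
Total: 14.

14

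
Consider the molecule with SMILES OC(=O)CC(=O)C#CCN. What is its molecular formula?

Walk through each heavy atom and fill implicit hydrogens from standard valence (C 4, N 3, O 2, S 2, halogen 1):
  atom 1: O, bond orders sum to 1 (valence 2) → 1 H
  atom 2: C, bond orders sum to 4 (valence 4) → 0 H
  atom 3: O, bond orders sum to 2 (valence 2) → 0 H
  atom 4: C, bond orders sum to 2 (valence 4) → 2 H
  atom 5: C, bond orders sum to 4 (valence 4) → 0 H
  atom 6: O, bond orders sum to 2 (valence 2) → 0 H
  atom 7: C, bond orders sum to 4 (valence 4) → 0 H
  atom 8: C, bond orders sum to 4 (valence 4) → 0 H
  atom 9: C, bond orders sum to 2 (valence 4) → 2 H
  atom 10: N, bond orders sum to 1 (valence 3) → 2 H
Totals → C:6, H:7, N:1, O:3.
In Hill order: C6H7NO3.

C6H7NO3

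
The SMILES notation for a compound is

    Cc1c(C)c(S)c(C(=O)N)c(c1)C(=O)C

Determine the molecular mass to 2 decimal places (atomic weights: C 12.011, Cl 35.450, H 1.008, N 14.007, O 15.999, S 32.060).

First, the molecular formula is C11H13NO2S (counting implicit H from valence).
  C: 11 × 12.011 = 132.121
  H: 13 × 1.008 = 13.104
  N: 1 × 14.007 = 14.007
  O: 2 × 15.999 = 31.998
  S: 1 × 32.060 = 32.060
Sum: 11×12.011 + 13×1.008 + 1×14.007 + 2×15.999 + 1×32.060 = 223.290 → 223.29 g/mol.

223.29 g/mol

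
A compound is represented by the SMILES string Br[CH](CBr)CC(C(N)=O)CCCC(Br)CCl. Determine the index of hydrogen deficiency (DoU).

Degree of unsaturation = (number of rings) + (number of π bonds).
Ring closures in the SMILES: 0.
π bonds: 1 double bond (each 1 DoU) → 1 DoU from unsaturation.
Total DoU = 0 + 1 = 1.

1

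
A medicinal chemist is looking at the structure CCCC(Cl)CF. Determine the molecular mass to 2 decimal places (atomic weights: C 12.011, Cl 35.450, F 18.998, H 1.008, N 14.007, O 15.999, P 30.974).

124.58 g/mol

First, the molecular formula is C5H10ClF (counting implicit H from valence).
  C: 5 × 12.011 = 60.055
  Cl: 1 × 35.450 = 35.450
  F: 1 × 18.998 = 18.998
  H: 10 × 1.008 = 10.080
Sum: 5×12.011 + 1×35.450 + 1×18.998 + 10×1.008 = 124.583 → 124.58 g/mol.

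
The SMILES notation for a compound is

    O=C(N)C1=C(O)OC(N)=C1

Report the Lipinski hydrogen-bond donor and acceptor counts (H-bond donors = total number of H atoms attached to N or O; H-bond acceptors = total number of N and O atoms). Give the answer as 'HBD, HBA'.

5, 5

Donors: find every N or O and count the H atoms it carries.
  atom 1 (O): bond orders sum to 2 → 0 H
  atom 3 (N): bond orders sum to 1 → 2 H
  atom 6 (O): bond orders sum to 1 → 1 H
  atom 7 (O): bond orders sum to 2 → 0 H
  atom 9 (N): bond orders sum to 1 → 2 H
Lipinski HBD = 5.
Acceptors: N atoms = 2, O atoms = 3 → HBA = 5.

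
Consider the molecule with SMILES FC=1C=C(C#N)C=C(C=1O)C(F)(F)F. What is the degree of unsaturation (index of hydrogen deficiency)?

6

Molecular formula: C8H3F4NO.
DoU = (2C + 2 + N − H − X) / 2, where X is the halogen count and O/S are ignored.
    = (2·8 + 2 + 1 − 3 − 4) / 2 = 12 / 2 = 6.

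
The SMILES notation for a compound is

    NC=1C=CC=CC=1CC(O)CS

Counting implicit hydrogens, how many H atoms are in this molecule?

13

Walk through each heavy atom and fill implicit hydrogens from standard valence (C 4, N 3, O 2, S 2, halogen 1):
  atom 1: N, bond orders sum to 1 (valence 3) → 2 H
  atom 2: C, bond orders sum to 4 (valence 4) → 0 H
  atom 3: C, bond orders sum to 3 (valence 4) → 1 H
  atom 4: C, bond orders sum to 3 (valence 4) → 1 H
  atom 5: C, bond orders sum to 3 (valence 4) → 1 H
  atom 6: C, bond orders sum to 3 (valence 4) → 1 H
  atom 7: C, bond orders sum to 4 (valence 4) → 0 H
  atom 8: C, bond orders sum to 2 (valence 4) → 2 H
  atom 9: C, bond orders sum to 3 (valence 4) → 1 H
  atom 10: O, bond orders sum to 1 (valence 2) → 1 H
  atom 11: C, bond orders sum to 2 (valence 4) → 2 H
  atom 12: S, bond orders sum to 1 (valence 2) → 1 H
Total hydrogens: 13.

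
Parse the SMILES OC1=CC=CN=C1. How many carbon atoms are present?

Count every carbon token in the SMILES (each C, including those in ring-closure positions and inside branches).
Carbon count: 5.

5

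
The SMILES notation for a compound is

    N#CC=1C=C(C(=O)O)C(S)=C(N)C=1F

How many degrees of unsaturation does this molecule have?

Molecular formula: C8H5FN2O2S.
DoU = (2C + 2 + N − H − X) / 2, where X is the halogen count and O/S are ignored.
    = (2·8 + 2 + 2 − 5 − 1) / 2 = 14 / 2 = 7.

7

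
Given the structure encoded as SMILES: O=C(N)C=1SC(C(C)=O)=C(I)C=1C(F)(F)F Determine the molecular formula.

C8H5F3INO2S

Walk through each heavy atom and fill implicit hydrogens from standard valence (C 4, N 3, O 2, S 2, halogen 1):
  atom 1: O, bond orders sum to 2 (valence 2) → 0 H
  atom 2: C, bond orders sum to 4 (valence 4) → 0 H
  atom 3: N, bond orders sum to 1 (valence 3) → 2 H
  atom 4: C, bond orders sum to 4 (valence 4) → 0 H
  atom 5: S, bond orders sum to 2 (valence 2) → 0 H
  atom 6: C, bond orders sum to 4 (valence 4) → 0 H
  atom 7: C, bond orders sum to 4 (valence 4) → 0 H
  atom 8: C, bond orders sum to 1 (valence 4) → 3 H
  atom 9: O, bond orders sum to 2 (valence 2) → 0 H
  atom 10: C, bond orders sum to 4 (valence 4) → 0 H
  atom 11: I (halogen, monovalent) → 0 H
  atom 12: C, bond orders sum to 4 (valence 4) → 0 H
  atom 13: C, bond orders sum to 4 (valence 4) → 0 H
  atom 14: F (halogen, monovalent) → 0 H
  atom 15: F (halogen, monovalent) → 0 H
  atom 16: F (halogen, monovalent) → 0 H
Totals → C:8, H:5, F:3, I:1, N:1, O:2, S:1.
In Hill order: C8H5F3INO2S.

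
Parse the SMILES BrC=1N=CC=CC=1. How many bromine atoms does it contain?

1

Scan the SMILES for Br atoms (remember two-letter symbols like Cl and Br are single atoms).
Bromine count: 1.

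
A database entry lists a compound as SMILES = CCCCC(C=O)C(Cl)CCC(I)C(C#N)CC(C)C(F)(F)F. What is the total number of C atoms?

16

Count every carbon token in the SMILES (each C, including those in ring-closure positions and inside branches).
Carbon count: 16.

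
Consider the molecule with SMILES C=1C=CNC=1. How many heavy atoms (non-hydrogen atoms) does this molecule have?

5

Every atom symbol written in the SMILES (organic subset) is one heavy atom; implicit H are not written.
Heavy atoms by element → C:4, N:1.
Total: 5.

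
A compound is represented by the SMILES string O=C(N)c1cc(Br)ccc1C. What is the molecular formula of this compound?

Walk through each heavy atom and fill implicit hydrogens from standard valence (C 4, N 3, O 2, S 2, halogen 1); for lowercase aromatic atoms, an aromatic c carries 1 H when it has two neighbours and 0 H with three, and aromatic n carries 0 H:
  atom 1: O, bond orders sum to 2 (valence 2) → 0 H
  atom 2: C, bond orders sum to 4 (valence 4) → 0 H
  atom 3: N, bond orders sum to 1 (valence 3) → 2 H
  atom 4: aromatic c, 3 neighbours → 0 H
  atom 5: aromatic c, 2 neighbours → 1 H
  atom 6: aromatic c, 3 neighbours → 0 H
  atom 7: Br (halogen, monovalent) → 0 H
  atom 8: aromatic c, 2 neighbours → 1 H
  atom 9: aromatic c, 2 neighbours → 1 H
  atom 10: aromatic c, 3 neighbours → 0 H
  atom 11: C, bond orders sum to 1 (valence 4) → 3 H
Totals → C:8, H:8, Br:1, N:1, O:1.
In Hill order: C8H8BrNO.

C8H8BrNO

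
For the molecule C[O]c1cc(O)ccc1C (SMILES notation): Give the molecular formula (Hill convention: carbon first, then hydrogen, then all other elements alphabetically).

Walk through each heavy atom and fill implicit hydrogens from standard valence (C 4, N 3, O 2, S 2, halogen 1); for lowercase aromatic atoms, an aromatic c carries 1 H when it has two neighbours and 0 H with three, and aromatic n carries 0 H:
  atom 1: C, bond orders sum to 1 (valence 4) → 3 H
  atom 2: O with explicit H count 0
  atom 3: aromatic c, 3 neighbours → 0 H
  atom 4: aromatic c, 2 neighbours → 1 H
  atom 5: aromatic c, 3 neighbours → 0 H
  atom 6: O, bond orders sum to 1 (valence 2) → 1 H
  atom 7: aromatic c, 2 neighbours → 1 H
  atom 8: aromatic c, 2 neighbours → 1 H
  atom 9: aromatic c, 3 neighbours → 0 H
  atom 10: C, bond orders sum to 1 (valence 4) → 3 H
Totals → C:8, H:10, O:2.

C8H10O2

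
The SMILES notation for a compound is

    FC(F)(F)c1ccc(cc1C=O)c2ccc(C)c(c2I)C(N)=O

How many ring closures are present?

2

In SMILES, each pair of matching ring-closure digits denotes one ring-closing bond; the number of such bonds equals the number of independent rings.
Ring-closure bonds here: 2.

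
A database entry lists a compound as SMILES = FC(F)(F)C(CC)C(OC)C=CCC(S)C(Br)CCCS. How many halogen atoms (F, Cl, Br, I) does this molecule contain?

Halogen atoms appear at heavy-atom positions 1, 3, 4, 17 (1×Br, 3×F).
Other groups present: 1 alkene, 1 ether, 2 thiol.
Halogen count: 4.

4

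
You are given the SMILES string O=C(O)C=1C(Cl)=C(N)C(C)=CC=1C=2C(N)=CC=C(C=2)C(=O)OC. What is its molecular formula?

Walk through each heavy atom and fill implicit hydrogens from standard valence (C 4, N 3, O 2, S 2, halogen 1):
  atom 1: O, bond orders sum to 2 (valence 2) → 0 H
  atom 2: C, bond orders sum to 4 (valence 4) → 0 H
  atom 3: O, bond orders sum to 1 (valence 2) → 1 H
  atom 4: C, bond orders sum to 4 (valence 4) → 0 H
  atom 5: C, bond orders sum to 4 (valence 4) → 0 H
  atom 6: Cl (halogen, monovalent) → 0 H
  atom 7: C, bond orders sum to 4 (valence 4) → 0 H
  atom 8: N, bond orders sum to 1 (valence 3) → 2 H
  atom 9: C, bond orders sum to 4 (valence 4) → 0 H
  atom 10: C, bond orders sum to 1 (valence 4) → 3 H
  atom 11: C, bond orders sum to 3 (valence 4) → 1 H
  atom 12: C, bond orders sum to 4 (valence 4) → 0 H
  atom 13: C, bond orders sum to 4 (valence 4) → 0 H
  atom 14: C, bond orders sum to 4 (valence 4) → 0 H
  atom 15: N, bond orders sum to 1 (valence 3) → 2 H
  atom 16: C, bond orders sum to 3 (valence 4) → 1 H
  atom 17: C, bond orders sum to 3 (valence 4) → 1 H
  atom 18: C, bond orders sum to 4 (valence 4) → 0 H
  atom 19: C, bond orders sum to 3 (valence 4) → 1 H
  atom 20: C, bond orders sum to 4 (valence 4) → 0 H
  atom 21: O, bond orders sum to 2 (valence 2) → 0 H
  atom 22: O, bond orders sum to 2 (valence 2) → 0 H
  atom 23: C, bond orders sum to 1 (valence 4) → 3 H
Totals → C:16, H:15, Cl:1, N:2, O:4.
In Hill order: C16H15ClN2O4.

C16H15ClN2O4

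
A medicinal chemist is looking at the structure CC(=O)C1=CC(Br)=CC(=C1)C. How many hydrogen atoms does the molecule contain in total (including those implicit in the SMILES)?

Walk through each heavy atom and fill implicit hydrogens from standard valence (C 4, N 3, O 2, S 2, halogen 1):
  atom 1: C, bond orders sum to 1 (valence 4) → 3 H
  atom 2: C, bond orders sum to 4 (valence 4) → 0 H
  atom 3: O, bond orders sum to 2 (valence 2) → 0 H
  atom 4: C, bond orders sum to 4 (valence 4) → 0 H
  atom 5: C, bond orders sum to 3 (valence 4) → 1 H
  atom 6: C, bond orders sum to 4 (valence 4) → 0 H
  atom 7: Br (halogen, monovalent) → 0 H
  atom 8: C, bond orders sum to 3 (valence 4) → 1 H
  atom 9: C, bond orders sum to 4 (valence 4) → 0 H
  atom 10: C, bond orders sum to 3 (valence 4) → 1 H
  atom 11: C, bond orders sum to 1 (valence 4) → 3 H
Total hydrogens: 9.

9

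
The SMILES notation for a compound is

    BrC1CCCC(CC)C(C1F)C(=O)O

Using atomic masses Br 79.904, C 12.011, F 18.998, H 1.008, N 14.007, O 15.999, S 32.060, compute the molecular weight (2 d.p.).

First, the molecular formula is C10H16BrFO2 (counting implicit H from valence).
  Br: 1 × 79.904 = 79.904
  C: 10 × 12.011 = 120.110
  F: 1 × 18.998 = 18.998
  H: 16 × 1.008 = 16.128
  O: 2 × 15.999 = 31.998
Sum: 1×79.904 + 10×12.011 + 1×18.998 + 16×1.008 + 2×15.999 = 267.138 → 267.14 g/mol.

267.14 g/mol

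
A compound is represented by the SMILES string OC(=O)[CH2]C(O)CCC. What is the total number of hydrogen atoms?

Walk through each heavy atom and fill implicit hydrogens from standard valence (C 4, N 3, O 2, S 2, halogen 1):
  atom 1: O, bond orders sum to 1 (valence 2) → 1 H
  atom 2: C, bond orders sum to 4 (valence 4) → 0 H
  atom 3: O, bond orders sum to 2 (valence 2) → 0 H
  atom 4: C with explicit H count 2
  atom 5: C, bond orders sum to 3 (valence 4) → 1 H
  atom 6: O, bond orders sum to 1 (valence 2) → 1 H
  atom 7: C, bond orders sum to 2 (valence 4) → 2 H
  atom 8: C, bond orders sum to 2 (valence 4) → 2 H
  atom 9: C, bond orders sum to 1 (valence 4) → 3 H
Total hydrogens: 12.

12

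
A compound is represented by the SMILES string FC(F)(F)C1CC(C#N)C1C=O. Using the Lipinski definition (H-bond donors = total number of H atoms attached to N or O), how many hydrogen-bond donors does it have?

Donors: find every N or O and count the H atoms it carries.
  atom 9 (N): bond orders sum to 3 → 0 H
  atom 12 (O): bond orders sum to 2 → 0 H
Lipinski HBD = 0.

0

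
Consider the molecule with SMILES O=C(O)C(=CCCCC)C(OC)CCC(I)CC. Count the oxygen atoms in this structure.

3

Scan the SMILES for O atoms (remember two-letter symbols like Cl and Br are single atoms).
Oxygen count: 3.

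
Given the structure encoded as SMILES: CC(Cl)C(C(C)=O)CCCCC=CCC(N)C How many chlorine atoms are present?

Scan the SMILES for Cl atoms (remember two-letter symbols like Cl and Br are single atoms).
Chlorine count: 1.

1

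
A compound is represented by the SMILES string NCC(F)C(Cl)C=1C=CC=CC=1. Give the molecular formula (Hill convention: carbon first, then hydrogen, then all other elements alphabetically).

C9H11ClFN

Walk through each heavy atom and fill implicit hydrogens from standard valence (C 4, N 3, O 2, S 2, halogen 1):
  atom 1: N, bond orders sum to 1 (valence 3) → 2 H
  atom 2: C, bond orders sum to 2 (valence 4) → 2 H
  atom 3: C, bond orders sum to 3 (valence 4) → 1 H
  atom 4: F (halogen, monovalent) → 0 H
  atom 5: C, bond orders sum to 3 (valence 4) → 1 H
  atom 6: Cl (halogen, monovalent) → 0 H
  atom 7: C, bond orders sum to 4 (valence 4) → 0 H
  atom 8: C, bond orders sum to 3 (valence 4) → 1 H
  atom 9: C, bond orders sum to 3 (valence 4) → 1 H
  atom 10: C, bond orders sum to 3 (valence 4) → 1 H
  atom 11: C, bond orders sum to 3 (valence 4) → 1 H
  atom 12: C, bond orders sum to 3 (valence 4) → 1 H
Totals → C:9, H:11, Cl:1, F:1, N:1.
In Hill order: C9H11ClFN.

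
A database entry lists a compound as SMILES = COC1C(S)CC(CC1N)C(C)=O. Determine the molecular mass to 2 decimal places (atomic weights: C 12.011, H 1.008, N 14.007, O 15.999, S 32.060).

203.30 g/mol

First, the molecular formula is C9H17NO2S (counting implicit H from valence).
  C: 9 × 12.011 = 108.099
  H: 17 × 1.008 = 17.136
  N: 1 × 14.007 = 14.007
  O: 2 × 15.999 = 31.998
  S: 1 × 32.060 = 32.060
Sum: 9×12.011 + 17×1.008 + 1×14.007 + 2×15.999 + 1×32.060 = 203.300 → 203.30 g/mol.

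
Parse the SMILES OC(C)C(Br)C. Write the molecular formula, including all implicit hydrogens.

C4H9BrO

Walk through each heavy atom and fill implicit hydrogens from standard valence (C 4, N 3, O 2, S 2, halogen 1):
  atom 1: O, bond orders sum to 1 (valence 2) → 1 H
  atom 2: C, bond orders sum to 3 (valence 4) → 1 H
  atom 3: C, bond orders sum to 1 (valence 4) → 3 H
  atom 4: C, bond orders sum to 3 (valence 4) → 1 H
  atom 5: Br (halogen, monovalent) → 0 H
  atom 6: C, bond orders sum to 1 (valence 4) → 3 H
Totals → C:4, H:9, Br:1, O:1.
In Hill order: C4H9BrO.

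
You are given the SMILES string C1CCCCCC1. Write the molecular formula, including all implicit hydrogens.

Walk through each heavy atom and fill implicit hydrogens from standard valence (C 4, N 3, O 2, S 2, halogen 1):
  atom 1: C, bond orders sum to 2 (valence 4) → 2 H
  atom 2: C, bond orders sum to 2 (valence 4) → 2 H
  atom 3: C, bond orders sum to 2 (valence 4) → 2 H
  atom 4: C, bond orders sum to 2 (valence 4) → 2 H
  atom 5: C, bond orders sum to 2 (valence 4) → 2 H
  atom 6: C, bond orders sum to 2 (valence 4) → 2 H
  atom 7: C, bond orders sum to 2 (valence 4) → 2 H
Totals → C:7, H:14.

C7H14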